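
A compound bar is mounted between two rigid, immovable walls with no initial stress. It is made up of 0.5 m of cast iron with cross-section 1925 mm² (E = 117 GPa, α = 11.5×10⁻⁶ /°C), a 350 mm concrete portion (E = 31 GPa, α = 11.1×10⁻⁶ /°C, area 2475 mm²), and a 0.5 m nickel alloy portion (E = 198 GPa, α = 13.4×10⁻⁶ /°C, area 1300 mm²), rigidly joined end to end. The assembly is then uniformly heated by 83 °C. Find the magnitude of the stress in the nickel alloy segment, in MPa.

With the walls removed the bar would change length by δ_free = Σ αᵢΔT Lᵢ = 11.5×10⁻⁶×83×500 + 11.1×10⁻⁶×83×350 + 13.4×10⁻⁶×83×500 = 1.356 mm.
The rigid supports impose zero overall length change; the single axial force P common to all segments must satisfy P Σ Lᵢ/(AᵢEᵢ) = δ_free.
Σ Lᵢ/(AᵢEᵢ) = 500/(1925×117×10³) + 350/(2475×31×10³) + 500/(1300×198×10³) = 8.724×10⁻⁶ mm/N.
P = 1.356 / 8.724×10⁻⁶ = 155400 N = 155.4 kN, compressive.
σ_{nickel alloy} = P / A = 155400 / 1300 = 119.5 MPa.

σ ≈ 120 MPa (compressive)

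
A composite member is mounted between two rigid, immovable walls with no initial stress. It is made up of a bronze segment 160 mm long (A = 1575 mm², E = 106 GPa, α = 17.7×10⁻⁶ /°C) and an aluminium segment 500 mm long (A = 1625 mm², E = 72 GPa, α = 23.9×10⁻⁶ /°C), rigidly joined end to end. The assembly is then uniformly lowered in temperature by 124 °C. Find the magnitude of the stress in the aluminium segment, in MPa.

σ ≈ 216 MPa (tensile)

With the walls removed the bar would change length by δ_free = Σ αᵢΔT Lᵢ = 17.7×10⁻⁶×124×160 + 23.9×10⁻⁶×124×500 = 1.833 mm.
The rigid supports impose zero overall length change; the single axial force P common to all segments must satisfy P Σ Lᵢ/(AᵢEᵢ) = δ_free.
The series flexibility is Σ Lᵢ/(AᵢEᵢ) = 160/(1575×106×10³) + 500/(1625×72×10³) = 5.232×10⁻⁶ mm/N.
Hence P = δ_free / Σ(L/AE) = 1.833/5.232×10⁻⁶ = 350.3 kN (tensile).
σ_{aluminium} = P / A = 350300 / 1625 = 215.6 MPa.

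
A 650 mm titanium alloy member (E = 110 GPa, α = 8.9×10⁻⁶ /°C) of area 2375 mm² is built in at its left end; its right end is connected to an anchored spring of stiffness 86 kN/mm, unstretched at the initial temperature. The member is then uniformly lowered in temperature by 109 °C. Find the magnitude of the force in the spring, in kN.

P ≈ 44.7 kN

The unrestrained thermal change is αΔT L = 8.9×10⁻⁶ × 109 × 650 = 0.6306 mm.
Let P be the tensile force in the spring. The member extends elastically by PL/(AE) and the spring stretches by P/k; together these equal δ_free.
P [ L/(AE) + 1/k ] = δ_free → P [ 650/(2375×110×10³) + 1/(86×10³) ] = 0.6306.
P = 0.6306 / 1.412×10⁻⁵ = 44670 N.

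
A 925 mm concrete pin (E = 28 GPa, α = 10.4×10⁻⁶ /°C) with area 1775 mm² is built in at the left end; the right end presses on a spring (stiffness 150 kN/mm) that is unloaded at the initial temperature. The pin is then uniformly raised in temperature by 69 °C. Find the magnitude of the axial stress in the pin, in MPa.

The unrestrained thermal change is αΔT L = 10.4×10⁻⁶ × 69 × 925 = 0.6638 mm.
With a force P in the spring, the elastic change of the pin is PL/(AE) and that of the spring is P/k; compatibility requires their sum to equal δ_free.
P [ L/(AE) + 1/k ] = δ_free → P [ 925/(1775×28×10³) + 1/(150×10³) ] = 0.6638.
P = 0.6638 / 2.528×10⁻⁵ = 26260 N.
σ = P/A = 26260/1775 = 14.79 MPa.

σ ≈ 14.8 MPa (compressive)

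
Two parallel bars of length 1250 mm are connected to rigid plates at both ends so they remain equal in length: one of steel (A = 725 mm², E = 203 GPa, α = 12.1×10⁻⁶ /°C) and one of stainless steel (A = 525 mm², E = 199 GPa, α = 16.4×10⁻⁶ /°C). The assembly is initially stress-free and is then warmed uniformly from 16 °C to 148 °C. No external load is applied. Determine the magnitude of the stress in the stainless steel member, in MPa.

The stainless steel has the larger α, so on heating it would change length more than the steel if both were free. The rigid plates force a common final length, so the stainless steel is put into compression and the steel into tension, with equal and opposite forces P (no external load).
Compatibility of the two members (thermal + elastic change equal): (α₁ − α₂)ΔT = P·[1/(A₁E₁) + 1/(A₂E₂)].
|α₁ − α₂|·ΔT = 4.3×10⁻⁶ × 132 = 0.0005676.
1/(A₁E₁) + 1/(A₂E₂) = 1/(725×203×10³) + 1/(525×199×10³) = 1.637×10⁻⁸ N⁻¹.
P = 0.0005676 / 1.637×10⁻⁸ = 34680 N = 34.68 kN.
σ_{stainless steel} = P/A₂ = 34680/525 = 66.06 MPa, compressive.

σ ≈ 66.1 MPa (compressive)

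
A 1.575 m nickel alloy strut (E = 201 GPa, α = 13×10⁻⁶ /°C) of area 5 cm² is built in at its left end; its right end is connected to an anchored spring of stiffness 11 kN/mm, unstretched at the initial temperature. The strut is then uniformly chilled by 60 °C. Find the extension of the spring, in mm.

δ ≈ 1.05 mm

Free thermal contraction: δ_free = αΔT L = 13×10⁻⁶ × 60 × 1575 = 1.228 mm.
Let P be the tensile force in the spring. The strut extends elastically by PL/(AE) and the spring stretches by P/k; together these equal δ_free.
So P = δ_free / [L/(AE) + 1/k] = 1.228 / [ 1575/(500×201×10³) + 1/(11×10³) ].
P = 1.228 / 0.0001066 = 11530 N.
Spring extension = P/k = 11530/(11×10³) = 1.048 mm.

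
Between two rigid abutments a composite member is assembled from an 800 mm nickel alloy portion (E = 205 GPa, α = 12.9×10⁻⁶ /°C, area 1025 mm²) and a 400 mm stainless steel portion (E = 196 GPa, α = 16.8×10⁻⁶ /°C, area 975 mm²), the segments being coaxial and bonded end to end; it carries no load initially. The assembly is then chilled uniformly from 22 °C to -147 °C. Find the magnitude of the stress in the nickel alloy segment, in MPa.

Free thermal contraction of the whole bar: Σ αᵢΔT Lᵢ = 12.9×10⁻⁶×169×800 + 16.8×10⁻⁶×169×400 = 2.88 mm.
Since the ends are fixed, an axial force P builds up, equal in every segment, with P · Σ Lᵢ/(AᵢEᵢ) = δ_free.
Σ Lᵢ/(AᵢEᵢ) = 800/(1025×205×10³) + 400/(975×196×10³) = 5.9×10⁻⁶ mm/N.
P = 2.88 / 5.9×10⁻⁶ = 488100 N = 488.1 kN, tensile.
σ_{nickel alloy} = P / A = 488100 / 1025 = 476.2 MPa.

σ ≈ 476 MPa (tensile)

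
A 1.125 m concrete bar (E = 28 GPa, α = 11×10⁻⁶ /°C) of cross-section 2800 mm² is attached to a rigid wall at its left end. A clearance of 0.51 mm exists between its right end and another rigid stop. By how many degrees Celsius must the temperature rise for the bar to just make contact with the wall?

ΔT ≈ 41.2 °C

Contact occurs when the free expansion equals the gap: αΔT L = 0.51 mm.
ΔT = 0.51 / (11×10⁻⁶ × 1125) = 41.21 °C.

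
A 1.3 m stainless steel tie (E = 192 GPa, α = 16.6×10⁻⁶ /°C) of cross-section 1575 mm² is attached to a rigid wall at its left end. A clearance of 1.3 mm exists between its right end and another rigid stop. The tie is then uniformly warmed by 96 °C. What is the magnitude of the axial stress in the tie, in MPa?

Free thermal elongation = αΔT L = 16.6×10⁻⁶ × 96 × 1300 = 2.072 mm.
After closing the 1.3 mm clearance, 2.072 − 1.3 = 0.7717 mm of expansion remains to be suppressed by the wall.
Compatibility: PL/(AE) = 0.7717 mm, so σ = P/A = E × (0.7717/1300) = 114 MPa.

σ ≈ 114 MPa (compressive)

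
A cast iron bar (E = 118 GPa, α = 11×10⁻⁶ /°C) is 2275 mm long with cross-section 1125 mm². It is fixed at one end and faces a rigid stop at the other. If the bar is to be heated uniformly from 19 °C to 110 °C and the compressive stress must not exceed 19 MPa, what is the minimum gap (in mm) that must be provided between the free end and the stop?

With no wall the bar would lengthen by αΔT L = 11×10⁻⁶ × 91 × 2275 = 2.277 mm.
A stress of 19 MPa corresponds to the wall pushing the bar back by σL/E = 19×2275/(118×10³) = 0.3663 mm.
The gap must absorb the remainder: g_min = 2.277 − 0.3663 = 1.911 mm.

g ≈ 1.91 mm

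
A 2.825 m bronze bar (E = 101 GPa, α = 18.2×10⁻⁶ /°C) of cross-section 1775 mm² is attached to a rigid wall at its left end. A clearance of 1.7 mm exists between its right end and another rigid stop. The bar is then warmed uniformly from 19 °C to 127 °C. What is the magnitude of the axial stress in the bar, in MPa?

If the wall were absent the bar would grow by αΔT L = 18.2×10⁻⁶ × 108 × 2825 = 5.553 mm.
The gap closes (δ_free > 1.7 mm) and the wall then resists a further 5.553 − 1.7 = 3.853 mm of expansion.
That suppressed elongation corresponds to σ = E·Δ/L = 101×10³ × 3.853/2825 = 137.7 MPa.

σ ≈ 138 MPa (compressive)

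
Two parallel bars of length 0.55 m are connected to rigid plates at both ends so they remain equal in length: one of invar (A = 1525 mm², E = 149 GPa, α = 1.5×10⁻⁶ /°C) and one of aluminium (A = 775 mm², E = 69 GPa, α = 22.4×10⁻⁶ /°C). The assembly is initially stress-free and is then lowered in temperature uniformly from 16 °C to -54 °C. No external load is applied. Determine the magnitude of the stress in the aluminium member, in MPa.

σ ≈ 81.7 MPa (tensile)

The aluminium has the larger α, so on cooling it would change length more than the invar if both were free. The rigid plates force a common final length, so the aluminium is put into tension and the invar into compression, with equal and opposite forces P (no external load).
Setting the final lengths equal and cancelling L: (α₁ − α₂)ΔT = P/(A₁E₁) + P/(A₂E₂).
|α₁ − α₂|·ΔT = 20.9×10⁻⁶ × 70 = 0.001463.
1/(A₁E₁) + 1/(A₂E₂) = 1/(1525×149×10³) + 1/(775×69×10³) = 2.31×10⁻⁸ N⁻¹.
So P = 0.001463 / 2.31×10⁻⁸ = 63.33 kN.
σ_{aluminium} = P/A₂ = 63330/775 = 81.72 MPa, tensile.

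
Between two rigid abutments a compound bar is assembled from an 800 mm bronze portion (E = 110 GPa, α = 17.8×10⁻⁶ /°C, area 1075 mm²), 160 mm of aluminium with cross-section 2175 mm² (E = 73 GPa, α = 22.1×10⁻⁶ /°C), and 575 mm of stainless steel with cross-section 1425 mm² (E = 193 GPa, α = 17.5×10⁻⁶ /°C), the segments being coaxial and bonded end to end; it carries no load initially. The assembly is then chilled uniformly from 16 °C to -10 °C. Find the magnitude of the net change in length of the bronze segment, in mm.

|ΔL| ≈ 0.126 mm

Free thermal contraction of the whole bar: Σ αᵢΔT Lᵢ = 17.8×10⁻⁶×26×800 + 22.1×10⁻⁶×26×160 + 17.5×10⁻⁶×26×575 = 0.7238 mm.
The rigid supports impose zero overall length change; the single axial force P common to all segments must satisfy P Σ Lᵢ/(AᵢEᵢ) = δ_free.
The series flexibility is Σ Lᵢ/(AᵢEᵢ) = 800/(1075×110×10³) + 160/(2175×73×10³) + 575/(1425×193×10³) = 9.864×10⁻⁶ mm/N.
P = 0.7238 / 9.864×10⁻⁶ = 73380 N = 73.38 kN, tensile.
For the bronze segment, free thermal change = 17.8×10⁻⁶×26×800 = 0.3702 mm and elastic change from P = 73380×800/(1075×110×10³) = 0.4964 mm; these oppose, so the net change is 0.126 mm (segment lengthens).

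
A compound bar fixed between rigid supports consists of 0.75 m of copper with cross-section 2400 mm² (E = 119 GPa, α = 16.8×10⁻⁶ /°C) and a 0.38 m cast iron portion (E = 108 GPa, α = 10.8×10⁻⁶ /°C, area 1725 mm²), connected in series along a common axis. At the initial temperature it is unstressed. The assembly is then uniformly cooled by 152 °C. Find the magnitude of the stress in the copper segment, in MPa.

With the walls removed the bar would change length by δ_free = Σ αᵢΔT Lᵢ = 16.8×10⁻⁶×152×750 + 10.8×10⁻⁶×152×380 = 2.539 mm.
The walls prevent any net length change, so an axial force P (same in every segment) develops. Compatibility: P · Σ Lᵢ/(AᵢEᵢ) = δ_free.
Σ Lᵢ/(AᵢEᵢ) = 750/(2400×119×10³) + 380/(1725×108×10³) = 4.666×10⁻⁶ mm/N.
Hence P = δ_free / Σ(L/AE) = 2.539/4.666×10⁻⁶ = 544.2 kN (tensile).
σ_{copper} = P / A = 544200 / 2400 = 226.7 MPa.

σ ≈ 227 MPa (tensile)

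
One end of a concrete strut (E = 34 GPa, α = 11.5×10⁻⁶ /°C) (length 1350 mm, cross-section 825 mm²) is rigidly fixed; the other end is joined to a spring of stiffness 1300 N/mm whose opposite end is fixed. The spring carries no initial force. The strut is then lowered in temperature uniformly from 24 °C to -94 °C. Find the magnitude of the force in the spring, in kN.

The unrestrained thermal change is αΔT L = 11.5×10⁻⁶ × 118 × 1350 = 1.832 mm.
With a force P in the spring, the elastic change of the strut is PL/(AE) and that of the spring is P/k; compatibility requires their sum to equal δ_free.
P [ L/(AE) + 1/k ] = δ_free → P [ 1350/(825×34×10³) + 1/(1300) ] = 1.832.
P = 1.832 / 0.0008174 = 2241 N.

P ≈ 2.24 kN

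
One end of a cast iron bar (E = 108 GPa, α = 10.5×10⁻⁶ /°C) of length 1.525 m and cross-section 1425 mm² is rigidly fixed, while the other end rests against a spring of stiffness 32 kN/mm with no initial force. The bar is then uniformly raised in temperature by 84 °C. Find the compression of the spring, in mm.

Free thermal expansion: δ_free = αΔT L = 10.5×10⁻⁶ × 84 × 1525 = 1.345 mm.
With a force P in the spring, the elastic change of the bar is PL/(AE) and that of the spring is P/k; compatibility requires their sum to equal δ_free.
So P = δ_free / [L/(AE) + 1/k] = 1.345 / [ 1525/(1425×108×10³) + 1/(32×10³) ].
P = 1.345 / 4.116×10⁻⁵ = 32680 N.
Spring compression = P/k = 32680/(32×10³) = 1.021 mm.

δ ≈ 1.02 mm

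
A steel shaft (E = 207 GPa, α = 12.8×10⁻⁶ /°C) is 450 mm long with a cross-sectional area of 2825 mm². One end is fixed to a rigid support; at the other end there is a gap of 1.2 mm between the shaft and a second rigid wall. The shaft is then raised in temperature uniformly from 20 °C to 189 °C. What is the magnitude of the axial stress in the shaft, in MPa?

σ ≈ 0 MPa

Free thermal elongation = αΔT L = 12.8×10⁻⁶ × 169 × 450 = 0.9734 mm.
Since δ_free = 0.973 mm is less than the 1.2 mm gap, the shaft never touches the wall. No axial force develops.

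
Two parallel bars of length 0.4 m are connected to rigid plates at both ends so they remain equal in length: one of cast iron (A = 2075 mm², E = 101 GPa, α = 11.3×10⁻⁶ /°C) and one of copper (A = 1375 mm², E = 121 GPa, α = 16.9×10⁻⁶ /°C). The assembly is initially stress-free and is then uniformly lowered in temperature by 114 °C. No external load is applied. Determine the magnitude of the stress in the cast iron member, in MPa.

σ ≈ 28.5 MPa (compressive)

Equilibrium of a rigid end plate with no external load gives equal and opposite internal forces ±P in the two members. Since α_{copper} > α_{cast iron}, cooling drives the copper into tension and the cast iron into compression.
Compatibility of the two members (thermal + elastic change equal): (α₁ − α₂)ΔT = P·[1/(A₁E₁) + 1/(A₂E₂)].
|α₁ − α₂|·ΔT = 5.6×10⁻⁶ × 114 = 0.0006384.
1/(A₁E₁) + 1/(A₂E₂) = 1/(2075×101×10³) + 1/(1375×121×10³) = 1.078×10⁻⁸ N⁻¹.
So P = 0.0006384 / 1.078×10⁻⁸ = 59.21 kN.
σ_{cast iron} = P/A₁ = 59210/2075 = 28.53 MPa, compressive.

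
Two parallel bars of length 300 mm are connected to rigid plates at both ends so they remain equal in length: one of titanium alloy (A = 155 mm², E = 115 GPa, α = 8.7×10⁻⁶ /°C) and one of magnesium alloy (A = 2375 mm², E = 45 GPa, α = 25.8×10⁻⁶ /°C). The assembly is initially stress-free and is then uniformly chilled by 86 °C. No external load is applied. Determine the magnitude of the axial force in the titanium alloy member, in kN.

P ≈ 22.5 kN (compressive in the titanium alloy)

The magnesium alloy has the larger α, so on cooling it would change length more than the titanium alloy if both were free. The rigid plates force a common final length, so the magnesium alloy is put into tension and the titanium alloy into compression, with equal and opposite forces P (no external load).
Setting the final lengths equal and cancelling L: (α₁ − α₂)ΔT = P/(A₁E₁) + P/(A₂E₂).
|α₁ − α₂|·ΔT = 17.1×10⁻⁶ × 86 = 0.001471.
1/(A₁E₁) + 1/(A₂E₂) = 1/(155×115×10³) + 1/(2375×45×10³) = 6.546×10⁻⁸ N⁻¹.
P = 0.001471 / 6.546×10⁻⁸ = 22470 N = 22.47 kN.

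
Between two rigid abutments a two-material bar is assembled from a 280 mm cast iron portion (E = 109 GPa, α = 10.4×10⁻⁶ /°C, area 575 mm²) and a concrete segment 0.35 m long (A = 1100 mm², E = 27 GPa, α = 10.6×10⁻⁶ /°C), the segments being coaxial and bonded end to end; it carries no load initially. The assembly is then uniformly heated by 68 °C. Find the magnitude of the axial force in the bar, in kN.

Free thermal expansion of the whole bar: Σ αᵢΔT Lᵢ = 10.4×10⁻⁶×68×280 + 10.6×10⁻⁶×68×350 = 0.4503 mm.
Since the ends are fixed, an axial force P builds up, equal in every segment, with P · Σ Lᵢ/(AᵢEᵢ) = δ_free.
The series flexibility is Σ Lᵢ/(AᵢEᵢ) = 280/(575×109×10³) + 350/(1100×27×10³) = 1.625×10⁻⁵ mm/N.
P = 0.4503 / 1.625×10⁻⁵ = 27710 N = 27.71 kN, compressive.

P ≈ 27.7 kN (compressive)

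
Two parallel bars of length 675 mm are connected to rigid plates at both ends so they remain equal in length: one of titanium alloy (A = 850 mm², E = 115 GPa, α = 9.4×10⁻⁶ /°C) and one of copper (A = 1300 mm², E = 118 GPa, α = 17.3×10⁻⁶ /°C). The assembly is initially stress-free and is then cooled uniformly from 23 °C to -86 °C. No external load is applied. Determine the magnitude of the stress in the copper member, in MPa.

Equilibrium of a rigid end plate with no external load gives equal and opposite internal forces ±P in the two members. Since α_{copper} > α_{titanium alloy}, cooling drives the copper into tension and the titanium alloy into compression.
Equating the net (thermal + elastic) strains gives |α₁ − α₂|·ΔT = P·[1/(A₁E₁) + 1/(A₂E₂)].
|α₁ − α₂|·ΔT = 7.9×10⁻⁶ × 109 = 0.0008611.
1/(A₁E₁) + 1/(A₂E₂) = 1/(850×115×10³) + 1/(1300×118×10³) = 1.675×10⁻⁸ N⁻¹.
P = 0.0008611 / 1.675×10⁻⁸ = 51410 N = 51.41 kN.
σ_{copper} = P/A₂ = 51410/1300 = 39.55 MPa, tensile.

σ ≈ 39.5 MPa (tensile)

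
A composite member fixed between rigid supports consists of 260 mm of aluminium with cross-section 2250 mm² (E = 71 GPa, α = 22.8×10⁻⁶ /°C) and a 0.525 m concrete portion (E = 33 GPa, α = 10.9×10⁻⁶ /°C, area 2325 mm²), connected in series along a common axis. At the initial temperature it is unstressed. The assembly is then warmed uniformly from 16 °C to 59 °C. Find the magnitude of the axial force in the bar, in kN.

With the walls removed the bar would change length by δ_free = Σ αᵢΔT Lᵢ = 22.8×10⁻⁶×43×260 + 10.9×10⁻⁶×43×525 = 0.501 mm.
Since the ends are fixed, an axial force P builds up, equal in every segment, with P · Σ Lᵢ/(AᵢEᵢ) = δ_free.
The series flexibility is Σ Lᵢ/(AᵢEᵢ) = 260/(2250×71×10³) + 525/(2325×33×10³) = 8.47×10⁻⁶ mm/N.
So P = 0.501 / 8.47×10⁻⁶ = 59.15 kN, compressive.

P ≈ 59.1 kN (compressive)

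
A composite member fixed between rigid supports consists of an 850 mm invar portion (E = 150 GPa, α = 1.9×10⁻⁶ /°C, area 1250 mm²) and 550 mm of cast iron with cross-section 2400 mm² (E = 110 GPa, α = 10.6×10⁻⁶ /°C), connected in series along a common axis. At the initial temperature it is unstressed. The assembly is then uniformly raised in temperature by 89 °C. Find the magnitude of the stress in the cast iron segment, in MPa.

With the walls removed the bar would change length by δ_free = Σ αᵢΔT Lᵢ = 1.9×10⁻⁶×89×850 + 10.6×10⁻⁶×89×550 = 0.6626 mm.
Since the ends are fixed, an axial force P builds up, equal in every segment, with P · Σ Lᵢ/(AᵢEᵢ) = δ_free.
The series flexibility is Σ Lᵢ/(AᵢEᵢ) = 850/(1250×150×10³) + 550/(2400×110×10³) = 6.617×10⁻⁶ mm/N.
Hence P = δ_free / Σ(L/AE) = 0.6626/6.617×10⁻⁶ = 100.1 kN (compressive).
σ_{cast iron} = P / A = 100100 / 2400 = 41.73 MPa.

σ ≈ 41.7 MPa (compressive)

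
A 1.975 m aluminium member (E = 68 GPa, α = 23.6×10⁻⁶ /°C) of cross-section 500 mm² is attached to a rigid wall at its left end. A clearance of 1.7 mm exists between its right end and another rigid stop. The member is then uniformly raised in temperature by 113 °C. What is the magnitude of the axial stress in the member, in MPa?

σ ≈ 123 MPa (compressive)

Unrestrained expansion: δ_free = αΔT L = 23.6×10⁻⁶ × 113 × 1975 = 5.267 mm.
The gap closes (δ_free > 1.7 mm) and the wall then resists a further 5.267 − 1.7 = 3.567 mm of expansion.
That suppressed elongation corresponds to σ = E·Δ/L = 68×10³ × 3.567/1975 = 122.8 MPa.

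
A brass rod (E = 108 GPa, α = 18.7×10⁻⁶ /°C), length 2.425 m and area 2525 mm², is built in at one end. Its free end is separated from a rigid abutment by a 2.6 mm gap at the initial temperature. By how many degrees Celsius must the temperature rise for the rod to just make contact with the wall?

The gap closes when αΔT L = 2.6 mm, since the rod is still unstressed at that instant.
ΔT = 2.6 / (18.7×10⁻⁶ × 2425) = 57.34 °C.

ΔT ≈ 57.3 °C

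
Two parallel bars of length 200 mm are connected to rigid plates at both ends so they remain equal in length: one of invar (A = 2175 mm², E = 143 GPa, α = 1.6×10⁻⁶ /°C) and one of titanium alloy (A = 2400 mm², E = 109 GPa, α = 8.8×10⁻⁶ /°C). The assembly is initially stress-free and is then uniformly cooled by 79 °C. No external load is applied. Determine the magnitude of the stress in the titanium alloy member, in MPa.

The titanium alloy has the larger α, so on cooling it would change length more than the invar if both were free. The rigid plates force a common final length, so the titanium alloy is put into tension and the invar into compression, with equal and opposite forces P (no external load).
Equating the net (thermal + elastic) strains gives |α₁ − α₂|·ΔT = P·[1/(A₁E₁) + 1/(A₂E₂)].
|α₁ − α₂|·ΔT = 7.2×10⁻⁶ × 79 = 0.0005688.
1/(A₁E₁) + 1/(A₂E₂) = 1/(2175×143×10³) + 1/(2400×109×10³) = 7.038×10⁻⁹ N⁻¹.
P = 0.0005688 / 7.038×10⁻⁹ = 80820 N = 80.82 kN.
σ_{titanium alloy} = P/A₂ = 80820/2400 = 33.68 MPa, tensile.

σ ≈ 33.7 MPa (tensile)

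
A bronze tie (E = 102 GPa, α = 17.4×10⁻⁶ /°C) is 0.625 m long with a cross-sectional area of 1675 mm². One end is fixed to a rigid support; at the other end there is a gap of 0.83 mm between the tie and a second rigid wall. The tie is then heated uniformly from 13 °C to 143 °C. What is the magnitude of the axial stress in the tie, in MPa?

σ ≈ 95.3 MPa (compressive)

Free thermal elongation = αΔT L = 17.4×10⁻⁶ × 130 × 625 = 1.414 mm.
After closing the 0.83 mm clearance, 1.414 − 0.83 = 0.5838 mm of expansion remains to be suppressed by the wall.
Compatibility: PL/(AE) = 0.5838 mm, so σ = P/A = E × (0.5838/625) = 95.27 MPa.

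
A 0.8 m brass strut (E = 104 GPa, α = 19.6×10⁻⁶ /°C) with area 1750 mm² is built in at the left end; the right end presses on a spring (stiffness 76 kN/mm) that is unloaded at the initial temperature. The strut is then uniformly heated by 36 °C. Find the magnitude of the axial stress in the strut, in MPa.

The unrestrained thermal change is αΔT L = 19.6×10⁻⁶ × 36 × 800 = 0.5645 mm.
With a force P in the spring, the elastic change of the strut is PL/(AE) and that of the spring is P/k; compatibility requires their sum to equal δ_free.
P [ L/(AE) + 1/k ] = δ_free → P [ 800/(1750×104×10³) + 1/(76×10³) ] = 0.5645.
P = 0.5645 / 1.755×10⁻⁵ = 32160 N.
σ = P/A = 32160/1750 = 18.38 MPa.

σ ≈ 18.4 MPa (compressive)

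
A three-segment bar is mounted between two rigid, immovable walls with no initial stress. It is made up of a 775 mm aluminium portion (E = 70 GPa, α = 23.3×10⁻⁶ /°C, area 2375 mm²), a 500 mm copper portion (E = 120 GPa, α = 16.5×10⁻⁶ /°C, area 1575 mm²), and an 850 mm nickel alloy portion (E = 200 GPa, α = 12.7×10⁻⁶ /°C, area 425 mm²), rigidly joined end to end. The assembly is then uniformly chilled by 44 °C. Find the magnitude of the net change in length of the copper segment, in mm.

With the walls removed the bar would change length by δ_free = Σ αᵢΔT Lᵢ = 23.3×10⁻⁶×44×775 + 16.5×10⁻⁶×44×500 + 12.7×10⁻⁶×44×850 = 1.633 mm.
Since the ends are fixed, an axial force P builds up, equal in every segment, with P · Σ Lᵢ/(AᵢEᵢ) = δ_free.
The series flexibility is Σ Lᵢ/(AᵢEᵢ) = 775/(2375×70×10³) + 500/(1575×120×10³) + 850/(425×200×10³) = 1.731×10⁻⁵ mm/N.
Hence P = δ_free / Σ(L/AE) = 1.633/1.731×10⁻⁵ = 94.33 kN (tensile).
For the copper segment, free thermal change = 16.5×10⁻⁶×44×500 = 0.363 mm and elastic change from P = 94330×500/(1575×120×10³) = 0.2495 mm; these oppose, so the net change is 0.113 mm (segment shortens).

|ΔL| ≈ 0.113 mm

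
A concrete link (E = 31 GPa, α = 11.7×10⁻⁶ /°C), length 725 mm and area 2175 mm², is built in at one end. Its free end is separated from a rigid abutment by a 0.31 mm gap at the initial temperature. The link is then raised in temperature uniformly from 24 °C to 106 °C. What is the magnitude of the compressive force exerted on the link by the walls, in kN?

Free thermal elongation = αΔT L = 11.7×10⁻⁶ × 82 × 725 = 0.6956 mm.
This exceeds the 0.31 mm gap, so the wall pushes back. The portion of expansion that must be recovered elastically is δ_free − gap = 0.6956 − 0.31 = 0.3856 mm.
So σ = E(δ_free − g)/L = 31×10³ × 0.3856/725 = 16.49 MPa.
P = σA = 16.49 × 2175 = 35.86 kN.

P ≈ 35.9 kN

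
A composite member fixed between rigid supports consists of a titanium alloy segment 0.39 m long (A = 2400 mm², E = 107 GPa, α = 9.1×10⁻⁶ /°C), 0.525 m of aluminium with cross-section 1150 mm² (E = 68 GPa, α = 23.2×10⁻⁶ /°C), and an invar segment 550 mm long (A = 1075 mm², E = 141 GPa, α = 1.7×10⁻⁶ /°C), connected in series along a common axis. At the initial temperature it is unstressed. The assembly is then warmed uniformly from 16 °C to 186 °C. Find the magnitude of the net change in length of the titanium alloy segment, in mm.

|ΔL| ≈ 0.241 mm

With the walls removed the bar would change length by δ_free = Σ αᵢΔT Lᵢ = 9.1×10⁻⁶×170×390 + 23.2×10⁻⁶×170×525 + 1.7×10⁻⁶×170×550 = 2.833 mm.
The walls prevent any net length change, so an axial force P (same in every segment) develops. Compatibility: P · Σ Lᵢ/(AᵢEᵢ) = δ_free.
The series flexibility is Σ Lᵢ/(AᵢEᵢ) = 390/(2400×107×10³) + 525/(1150×68×10³) + 550/(1075×141×10³) = 1.186×10⁻⁵ mm/N.
So P = 2.833 / 1.186×10⁻⁵ = 238.8 kN, compressive.
For the titanium alloy segment, free thermal change = 9.1×10⁻⁶×170×390 = 0.6033 mm and elastic change from P = 238800×390/(2400×107×10³) = 0.3627 mm; these oppose, so the net change is 0.241 mm (segment lengthens).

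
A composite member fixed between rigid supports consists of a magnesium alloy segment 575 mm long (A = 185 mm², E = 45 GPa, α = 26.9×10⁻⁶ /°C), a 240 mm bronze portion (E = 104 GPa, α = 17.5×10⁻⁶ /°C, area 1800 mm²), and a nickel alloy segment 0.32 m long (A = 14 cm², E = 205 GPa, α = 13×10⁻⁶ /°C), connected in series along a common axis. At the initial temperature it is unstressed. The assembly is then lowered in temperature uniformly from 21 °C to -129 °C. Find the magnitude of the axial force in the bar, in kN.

P ≈ 50 kN (tensile)

If the supports were absent, the total length change would be Σ αᵢΔT Lᵢ = 26.9×10⁻⁶×150×575 + 17.5×10⁻⁶×150×240 + 13×10⁻⁶×150×320 = 3.574 mm.
The rigid supports impose zero overall length change; the single axial force P common to all segments must satisfy P Σ Lᵢ/(AᵢEᵢ) = δ_free.
The series flexibility is Σ Lᵢ/(AᵢEᵢ) = 575/(185×45×10³) + 240/(1800×104×10³) + 320/(1400×205×10³) = 7.147×10⁻⁵ mm/N.
So P = 3.574 / 7.147×10⁻⁵ = 50.01 kN, tensile.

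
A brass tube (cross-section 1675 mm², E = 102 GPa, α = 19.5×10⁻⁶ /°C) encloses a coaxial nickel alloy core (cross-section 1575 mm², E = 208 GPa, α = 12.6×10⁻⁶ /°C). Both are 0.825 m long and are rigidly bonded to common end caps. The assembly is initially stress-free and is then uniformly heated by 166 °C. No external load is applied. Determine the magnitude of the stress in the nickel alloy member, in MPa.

The brass has the larger α, so on heating it would change length more than the nickel alloy if both were free. The rigid plates force a common final length, so the brass is put into compression and the nickel alloy into tension, with equal and opposite forces P (no external load).
Compatibility of the two members (thermal + elastic change equal): (α₁ − α₂)ΔT = P·[1/(A₁E₁) + 1/(A₂E₂)].
|α₁ − α₂|·ΔT = 6.9×10⁻⁶ × 166 = 0.001145.
1/(A₁E₁) + 1/(A₂E₂) = 1/(1675×102×10³) + 1/(1575×208×10³) = 8.906×10⁻⁹ N⁻¹.
So P = 0.001145 / 8.906×10⁻⁹ = 128.6 kN.
σ_{nickel alloy} = P/A₂ = 128600/1575 = 81.66 MPa, tensile.

σ ≈ 81.7 MPa (tensile)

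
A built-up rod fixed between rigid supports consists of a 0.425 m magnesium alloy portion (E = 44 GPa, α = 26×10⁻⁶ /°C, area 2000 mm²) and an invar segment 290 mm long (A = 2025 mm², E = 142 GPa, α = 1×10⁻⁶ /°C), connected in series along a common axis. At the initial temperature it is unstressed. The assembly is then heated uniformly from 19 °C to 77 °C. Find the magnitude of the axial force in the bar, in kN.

P ≈ 113 kN (compressive)

Free thermal expansion of the whole bar: Σ αᵢΔT Lᵢ = 26×10⁻⁶×58×425 + 1×10⁻⁶×58×290 = 0.6577 mm.
The walls prevent any net length change, so an axial force P (same in every segment) develops. Compatibility: P · Σ Lᵢ/(AᵢEᵢ) = δ_free.
Σ Lᵢ/(AᵢEᵢ) = 425/(2000×44×10³) + 290/(2025×142×10³) = 5.838×10⁻⁶ mm/N.
Hence P = δ_free / Σ(L/AE) = 0.6577/5.838×10⁻⁶ = 112.7 kN (compressive).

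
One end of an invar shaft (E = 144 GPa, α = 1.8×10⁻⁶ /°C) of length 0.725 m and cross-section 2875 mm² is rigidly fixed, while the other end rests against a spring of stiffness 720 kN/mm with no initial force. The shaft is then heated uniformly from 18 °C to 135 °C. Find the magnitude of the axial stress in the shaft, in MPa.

If the spring were absent the shaft would lengthen by αΔT L = 1.8×10⁻⁶ × 117 × 725 = 0.1527 mm.
With a force P in the spring, the elastic change of the shaft is PL/(AE) and that of the spring is P/k; compatibility requires their sum to equal δ_free.
So P = δ_free / [L/(AE) + 1/k] = 0.1527 / [ 725/(2875×144×10³) + 1/(720×10³) ].
P = 0.1527 / 3.14×10⁻⁶ = 48620 N.
σ = P/A = 48620/2875 = 16.91 MPa.

σ ≈ 16.9 MPa (compressive)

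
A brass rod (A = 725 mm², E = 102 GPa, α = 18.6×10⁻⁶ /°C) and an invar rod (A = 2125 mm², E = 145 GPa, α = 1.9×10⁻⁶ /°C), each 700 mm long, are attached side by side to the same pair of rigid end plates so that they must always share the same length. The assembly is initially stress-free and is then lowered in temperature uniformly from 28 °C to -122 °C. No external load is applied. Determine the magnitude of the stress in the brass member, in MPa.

The brass has the larger α, so on cooling it would change length more than the invar if both were free. The rigid plates force a common final length, so the brass is put into tension and the invar into compression, with equal and opposite forces P (no external load).
Equating the net (thermal + elastic) strains gives |α₁ − α₂|·ΔT = P·[1/(A₁E₁) + 1/(A₂E₂)].
|α₁ − α₂|·ΔT = 16.7×10⁻⁶ × 150 = 0.002505.
1/(A₁E₁) + 1/(A₂E₂) = 1/(725×102×10³) + 1/(2125×145×10³) = 1.677×10⁻⁸ N⁻¹.
P = 0.002505 / 1.677×10⁻⁸ = 149400 N = 149.4 kN.
σ_{brass} = P/A₁ = 149400/725 = 206.1 MPa, tensile.

σ ≈ 206 MPa (tensile)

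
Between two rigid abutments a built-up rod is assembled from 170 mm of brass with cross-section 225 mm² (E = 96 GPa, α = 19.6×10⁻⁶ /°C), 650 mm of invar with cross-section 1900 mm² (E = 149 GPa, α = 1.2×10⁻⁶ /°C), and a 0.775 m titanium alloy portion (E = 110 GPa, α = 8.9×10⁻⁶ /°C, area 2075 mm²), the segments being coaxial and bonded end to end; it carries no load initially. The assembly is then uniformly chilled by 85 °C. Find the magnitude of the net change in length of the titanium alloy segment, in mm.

Free thermal contraction of the whole bar: Σ αᵢΔT Lᵢ = 19.6×10⁻⁶×85×170 + 1.2×10⁻⁶×85×650 + 8.9×10⁻⁶×85×775 = 0.9358 mm.
Since the ends are fixed, an axial force P builds up, equal in every segment, with P · Σ Lᵢ/(AᵢEᵢ) = δ_free.
The series flexibility is Σ Lᵢ/(AᵢEᵢ) = 170/(225×96×10³) + 650/(1900×149×10³) + 775/(2075×110×10³) = 1.356×10⁻⁵ mm/N.
Hence P = δ_free / Σ(L/AE) = 0.9358/1.356×10⁻⁵ = 69 kN (tensile).
For the titanium alloy segment, free thermal change = 8.9×10⁻⁶×85×775 = 0.5863 mm and elastic change from P = 69000×775/(2075×110×10³) = 0.2343 mm; these oppose, so the net change is 0.352 mm (segment shortens).

|ΔL| ≈ 0.352 mm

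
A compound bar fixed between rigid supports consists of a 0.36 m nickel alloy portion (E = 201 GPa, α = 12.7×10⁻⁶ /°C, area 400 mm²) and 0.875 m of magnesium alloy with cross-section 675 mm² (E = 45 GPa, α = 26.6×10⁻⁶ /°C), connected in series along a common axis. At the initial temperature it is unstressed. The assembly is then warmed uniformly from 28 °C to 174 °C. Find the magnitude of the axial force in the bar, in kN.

P ≈ 122 kN (compressive)

Free thermal expansion of the whole bar: Σ αᵢΔT Lᵢ = 12.7×10⁻⁶×146×360 + 26.6×10⁻⁶×146×875 = 4.066 mm.
Since the ends are fixed, an axial force P builds up, equal in every segment, with P · Σ Lᵢ/(AᵢEᵢ) = δ_free.
The series flexibility is Σ Lᵢ/(AᵢEᵢ) = 360/(400×201×10³) + 875/(675×45×10³) = 3.328×10⁻⁵ mm/N.
P = 4.066 / 3.328×10⁻⁵ = 122100 N = 122.1 kN, compressive.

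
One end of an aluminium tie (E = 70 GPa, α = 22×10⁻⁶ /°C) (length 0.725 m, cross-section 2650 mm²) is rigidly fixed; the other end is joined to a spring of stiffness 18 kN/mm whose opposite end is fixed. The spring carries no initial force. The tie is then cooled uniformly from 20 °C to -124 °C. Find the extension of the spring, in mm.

δ ≈ 2.15 mm

If the spring were absent the tie would shorten by αΔT L = 22×10⁻⁶ × 144 × 725 = 2.297 mm.
Let P be the tensile force in the spring. The tie extends elastically by PL/(AE) and the spring stretches by P/k; together these equal δ_free.
P [ L/(AE) + 1/k ] = δ_free → P [ 725/(2650×70×10³) + 1/(18×10³) ] = 2.297.
P = 2.297 / 5.946×10⁻⁵ = 38630 N.
Spring extension = P/k = 38630/(18×10³) = 2.146 mm.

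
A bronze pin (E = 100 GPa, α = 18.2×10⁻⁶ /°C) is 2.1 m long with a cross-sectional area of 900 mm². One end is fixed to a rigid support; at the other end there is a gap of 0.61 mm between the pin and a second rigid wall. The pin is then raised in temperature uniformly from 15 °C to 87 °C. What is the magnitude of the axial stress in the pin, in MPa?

Free thermal elongation = αΔT L = 18.2×10⁻⁶ × 72 × 2100 = 2.752 mm.
The gap closes (δ_free > 0.61 mm) and the wall then resists a further 2.752 − 0.61 = 2.142 mm of expansion.
So σ = E(δ_free − g)/L = 100×10³ × 2.142/2100 = 102 MPa.

σ ≈ 102 MPa (compressive)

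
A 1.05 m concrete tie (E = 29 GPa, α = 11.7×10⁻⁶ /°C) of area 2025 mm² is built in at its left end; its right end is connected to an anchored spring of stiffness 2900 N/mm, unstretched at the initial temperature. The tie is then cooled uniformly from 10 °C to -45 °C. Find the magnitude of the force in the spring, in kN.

If the spring were absent the tie would shorten by αΔT L = 11.7×10⁻⁶ × 55 × 1050 = 0.6757 mm.
Let P be the tensile force in the spring. The tie extends elastically by PL/(AE) and the spring stretches by P/k; together these equal δ_free.
P [ L/(AE) + 1/k ] = δ_free → P [ 1050/(2025×29×10³) + 1/(2900) ] = 0.6757.
P = 0.6757 / 0.0003627 = 1863 N.

P ≈ 1.86 kN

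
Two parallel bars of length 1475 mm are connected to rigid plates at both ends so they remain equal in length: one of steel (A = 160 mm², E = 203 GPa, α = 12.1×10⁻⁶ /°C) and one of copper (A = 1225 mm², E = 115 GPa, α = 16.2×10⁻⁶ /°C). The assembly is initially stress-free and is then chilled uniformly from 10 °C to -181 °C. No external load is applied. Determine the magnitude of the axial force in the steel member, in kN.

P ≈ 20.7 kN (compressive in the steel)

Both members must finish at the same length. With the larger α, the copper tends to over-contract; the plates restrain it, putting the copper in tension and the steel in compression. With no external load the two internal forces are equal and opposite, magnitude P.
Setting the final lengths equal and cancelling L: (α₁ − α₂)ΔT = P/(A₁E₁) + P/(A₂E₂).
|α₁ − α₂|·ΔT = 4.1×10⁻⁶ × 191 = 0.0007831.
1/(A₁E₁) + 1/(A₂E₂) = 1/(160×203×10³) + 1/(1225×115×10³) = 3.789×10⁻⁸ N⁻¹.
P = 0.0007831 / 3.789×10⁻⁸ = 20670 N = 20.67 kN.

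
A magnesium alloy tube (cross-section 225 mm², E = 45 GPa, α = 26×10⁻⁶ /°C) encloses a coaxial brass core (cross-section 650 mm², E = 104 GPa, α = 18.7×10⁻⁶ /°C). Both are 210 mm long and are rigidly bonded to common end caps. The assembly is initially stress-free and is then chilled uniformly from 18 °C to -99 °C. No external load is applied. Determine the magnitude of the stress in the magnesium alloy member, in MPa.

Both members must finish at the same length. With the larger α, the magnesium alloy tends to over-contract; the plates restrain it, putting the magnesium alloy in tension and the brass in compression. With no external load the two internal forces are equal and opposite, magnitude P.
Compatibility of the two members (thermal + elastic change equal): (α₁ − α₂)ΔT = P·[1/(A₁E₁) + 1/(A₂E₂)].
|α₁ − α₂|·ΔT = 7.3×10⁻⁶ × 117 = 0.0008541.
1/(A₁E₁) + 1/(A₂E₂) = 1/(225×45×10³) + 1/(650×104×10³) = 1.136×10⁻⁷ N⁻¹.
So P = 0.0008541 / 1.136×10⁻⁷ = 7.521 kN.
σ_{magnesium alloy} = P/A₁ = 7521/225 = 33.43 MPa, tensile.

σ ≈ 33.4 MPa (tensile)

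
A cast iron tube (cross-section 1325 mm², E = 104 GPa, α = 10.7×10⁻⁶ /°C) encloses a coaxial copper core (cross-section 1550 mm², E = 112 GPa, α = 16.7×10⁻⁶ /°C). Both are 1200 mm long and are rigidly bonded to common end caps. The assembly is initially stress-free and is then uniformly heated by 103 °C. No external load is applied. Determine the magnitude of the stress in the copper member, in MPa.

Equilibrium of a rigid end plate with no external load gives equal and opposite internal forces ±P in the two members. Since α_{copper} > α_{cast iron}, heating drives the copper into compression and the cast iron into tension.
Equating the net (thermal + elastic) strains gives |α₁ − α₂|·ΔT = P·[1/(A₁E₁) + 1/(A₂E₂)].
|α₁ − α₂|·ΔT = 6×10⁻⁶ × 103 = 0.000618.
1/(A₁E₁) + 1/(A₂E₂) = 1/(1325×104×10³) + 1/(1550×112×10³) = 1.302×10⁻⁸ N⁻¹.
So P = 0.000618 / 1.302×10⁻⁸ = 47.48 kN.
σ_{copper} = P/A₂ = 47480/1550 = 30.63 MPa, compressive.

σ ≈ 30.6 MPa (compressive)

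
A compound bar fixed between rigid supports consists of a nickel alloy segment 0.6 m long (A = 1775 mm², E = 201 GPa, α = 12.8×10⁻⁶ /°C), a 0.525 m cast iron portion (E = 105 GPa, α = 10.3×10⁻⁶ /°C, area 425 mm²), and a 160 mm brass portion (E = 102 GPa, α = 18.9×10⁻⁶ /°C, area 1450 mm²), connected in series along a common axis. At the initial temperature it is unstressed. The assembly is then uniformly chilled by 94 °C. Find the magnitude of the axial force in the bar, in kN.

Free thermal contraction of the whole bar: Σ αᵢΔT Lᵢ = 12.8×10⁻⁶×94×600 + 10.3×10⁻⁶×94×525 + 18.9×10⁻⁶×94×160 = 1.514 mm.
The rigid supports impose zero overall length change; the single axial force P common to all segments must satisfy P Σ Lᵢ/(AᵢEᵢ) = δ_free.
The series flexibility is Σ Lᵢ/(AᵢEᵢ) = 600/(1775×201×10³) + 525/(425×105×10³) + 160/(1450×102×10³) = 1.453×10⁻⁵ mm/N.
Hence P = δ_free / Σ(L/AE) = 1.514/1.453×10⁻⁵ = 104.2 kN (tensile).

P ≈ 104 kN (tensile)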